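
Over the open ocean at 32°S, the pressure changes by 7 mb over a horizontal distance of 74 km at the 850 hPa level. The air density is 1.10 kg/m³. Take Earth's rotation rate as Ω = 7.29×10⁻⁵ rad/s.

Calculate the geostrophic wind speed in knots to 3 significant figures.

Coriolis parameter at 32°S:
f = 2Ω sin φ = 2 × 7.29×10⁻⁵ × sin 32° = 7.73×10⁻⁵ s⁻¹
Pressure gradient: |∂P/∂n| = 700 Pa / 74000 m = 9.46×10⁻³ Pa/m
Geostrophic balance (pressure-gradient force = Coriolis force):
V_g = (1/(fρ)) |∂P/∂n| = 9.46×10⁻³ / (7.73×10⁻⁵ × 1.10) = 111 m/s
Converting: 111 m/s × 1.944 = 216 knots

216 knots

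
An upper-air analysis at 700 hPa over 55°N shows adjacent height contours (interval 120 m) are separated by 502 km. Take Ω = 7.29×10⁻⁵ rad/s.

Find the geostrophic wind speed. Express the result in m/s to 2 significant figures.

20 m/s

Coriolis parameter at 55°N:
f = 2Ω sin φ = 2 × 7.29×10⁻⁵ × sin 55° = 1.19×10⁻⁴ s⁻¹
Height gradient: |∂Z/∂n| = 120 m / 502000 m = 2.39×10⁻⁴
On a pressure surface, geostrophic balance gives V_g = (g/f)|∂Z/∂n|:
V_g = 9.81 × 2.39×10⁻⁴ / 1.19×10⁻⁴ = 19.6 m/s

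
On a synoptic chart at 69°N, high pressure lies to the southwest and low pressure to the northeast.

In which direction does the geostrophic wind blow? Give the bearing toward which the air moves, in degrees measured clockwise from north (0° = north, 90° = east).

The pressure-gradient force points toward the northeast (bearing 045°).
Geostrophic balance: in the Northern Hemisphere the Coriolis force deflects motion to the right, so the geostrophic wind blows 90° to the right of the pressure-gradient force (low pressure on the left).
Rotating 045° by 90° clockwise gives 135° — the wind blows toward the southeast.

135°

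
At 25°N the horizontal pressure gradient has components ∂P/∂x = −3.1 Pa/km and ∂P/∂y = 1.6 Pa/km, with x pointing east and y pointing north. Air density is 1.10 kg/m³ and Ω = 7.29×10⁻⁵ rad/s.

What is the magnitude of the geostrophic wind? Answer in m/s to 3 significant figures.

51.5 m/s

Coriolis parameter at 25°N:
f = 2Ω sin φ = 2 × 7.29×10⁻⁵ × sin 25° = 6.16×10⁻⁵ s⁻¹
Component geostrophic relations (x east, y north):
u_g = −(1/(fρ)) ∂P/∂y,  v_g = (1/(fρ)) ∂P/∂x
u_g = −(1.6×10⁻³)/(6.16×10⁻⁵ × 1.10) = −23.6 m/s;  v_g = (−3.1×10⁻³)/(6.16×10⁻⁵ × 1.10) = −45.7 m/s
|V_g| = √(u_g² + v_g²) = 51.5 m/s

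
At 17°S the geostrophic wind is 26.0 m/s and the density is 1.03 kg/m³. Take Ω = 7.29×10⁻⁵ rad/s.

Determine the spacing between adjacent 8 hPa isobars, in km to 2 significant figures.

700 km

Coriolis parameter at 17°S:
f = 2Ω sin φ = 2 × 7.29×10⁻⁵ × sin 17° = 4.26×10⁻⁵ s⁻¹
Geostrophic balance rearranged: |∂P/∂n| = f ρ V_g
|∂P/∂n| = 4.26×10⁻⁵ × 1.03 × 26.0 = 1.14×10⁻³ Pa/m
Isobar spacing: Δn = ΔP/|∂P/∂n| = 800 Pa / 1.14×10⁻³ Pa/m = 700788 m ≈ 700 km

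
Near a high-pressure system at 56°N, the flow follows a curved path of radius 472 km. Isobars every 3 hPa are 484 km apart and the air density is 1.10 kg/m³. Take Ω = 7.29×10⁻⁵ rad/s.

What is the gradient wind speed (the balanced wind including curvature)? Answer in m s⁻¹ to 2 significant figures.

5.1 m s⁻¹

Coriolis parameter at 56°N:
f = 2Ω sin φ = 2 × 7.29×10⁻⁵ × sin 56° = 1.21×10⁻⁴ s⁻¹
Pressure gradient: |∂P/∂n| = 300 Pa / 484000 m = 6.20×10⁻⁴ Pa/m
Geostrophic speed: V_g = |∂P/∂n|/(fρ) = 6.20×10⁻⁴/(1.21×10⁻⁴ × 1.10) = 4.66 m/s
Around a high, pressure-gradient force acts outward with centrifugal, so Coriolis balances both:
fV = (1/ρ)|∂P/∂n| + V²/R  →  V² − fR·V + fR·V_g = 0
With fR = 1.21×10⁻⁴ × 472×10³ m = 57.1 m/s:
V = [fR − √((fR)² − 4 fR V_g)]/2 = [57.1 − √(57.1² − 4×57.1×4.66)]/2 = 5.12 m/s
Supergeostrophic (V > V_g = 4.66 m/s), as expected around a high.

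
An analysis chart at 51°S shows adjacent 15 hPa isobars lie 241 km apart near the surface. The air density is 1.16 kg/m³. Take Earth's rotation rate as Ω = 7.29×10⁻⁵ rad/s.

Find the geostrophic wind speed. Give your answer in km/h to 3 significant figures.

170 km/h

Coriolis parameter at 51°S:
f = 2Ω sin φ = 2 × 7.29×10⁻⁵ × sin 51° = 1.13×10⁻⁴ s⁻¹
Pressure gradient: |∂P/∂n| = 1500 Pa / 241000 m = 6.22×10⁻³ Pa/m
Geostrophic balance (pressure-gradient force = Coriolis force):
V_g = (1/(fρ)) |∂P/∂n| = 6.22×10⁻³ / (1.13×10⁻⁴ × 1.16) = 47.4 m/s
Converting: 47.4 m/s × 3.6 = 170 km/h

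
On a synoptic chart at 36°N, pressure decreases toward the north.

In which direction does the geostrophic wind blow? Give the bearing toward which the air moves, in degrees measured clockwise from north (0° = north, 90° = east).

090°

The pressure-gradient force points toward the north (bearing 000°).
Geostrophic balance: in the Northern Hemisphere the Coriolis force deflects motion to the right, so the geostrophic wind blows 90° to the right of the pressure-gradient force (low pressure on the left).
Rotating 000° by 90° clockwise gives 090° — the wind blows toward the east.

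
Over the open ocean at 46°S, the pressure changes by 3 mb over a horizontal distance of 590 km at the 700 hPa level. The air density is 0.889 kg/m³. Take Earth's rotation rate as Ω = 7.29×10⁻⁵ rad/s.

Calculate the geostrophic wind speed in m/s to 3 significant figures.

5.45 m/s

Coriolis parameter at 46°S:
f = 2Ω sin φ = 2 × 7.29×10⁻⁵ × sin 46° = 1.05×10⁻⁴ s⁻¹
Pressure gradient: |∂P/∂n| = 300 Pa / 590000 m = 5.08×10⁻⁴ Pa/m
Geostrophic balance (pressure-gradient force = Coriolis force):
V_g = (1/(fρ)) |∂P/∂n| = 5.08×10⁻⁴ / (1.05×10⁻⁴ × 0.889) = 5.45 m/s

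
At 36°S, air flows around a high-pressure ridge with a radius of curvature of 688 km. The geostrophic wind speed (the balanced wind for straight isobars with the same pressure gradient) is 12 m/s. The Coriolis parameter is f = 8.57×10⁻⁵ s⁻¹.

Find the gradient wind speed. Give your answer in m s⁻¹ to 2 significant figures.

17 m s⁻¹

Around a high, pressure-gradient force acts outward with centrifugal, so Coriolis balances both:
fV = (1/ρ)|∂P/∂n| + V²/R  →  V² − fR·V + fR·V_g = 0
With fR = 8.57×10⁻⁵ × 688×10³ m = 59.0 m/s:
V = [fR − √((fR)² − 4 fR V_g)]/2 = [59.0 − √(59.0² − 4×59.0×12)]/2 = 16.8 m/s
Supergeostrophic (V > V_g = 12 m/s), as expected around a high.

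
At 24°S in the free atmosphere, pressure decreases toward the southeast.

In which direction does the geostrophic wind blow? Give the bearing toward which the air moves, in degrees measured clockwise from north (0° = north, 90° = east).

The pressure-gradient force points toward the southeast (bearing 135°).
Geostrophic balance: in the Southern Hemisphere the Coriolis force deflects motion to the left, so the geostrophic wind blows 90° to the left of the pressure-gradient force (low pressure on the right).
Rotating 135° by 90° counterclockwise gives 045° — the wind blows toward the northeast.

045°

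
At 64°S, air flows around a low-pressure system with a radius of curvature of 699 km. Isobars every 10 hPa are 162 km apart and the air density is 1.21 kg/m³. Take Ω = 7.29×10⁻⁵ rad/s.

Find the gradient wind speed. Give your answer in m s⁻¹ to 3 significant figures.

29.5 m s⁻¹

Coriolis parameter at 64°S:
f = 2Ω sin φ = 2 × 7.29×10⁻⁵ × sin 64° = 1.31×10⁻⁴ s⁻¹
Pressure gradient: |∂P/∂n| = 1000 Pa / 162000 m = 6.17×10⁻³ Pa/m
Geostrophic speed: V_g = |∂P/∂n|/(fρ) = 6.17×10⁻³/(1.31×10⁻⁴ × 1.21) = 38.9 m/s
Around a low, centrifugal force acts outward with Coriolis, so pressure-gradient force balances both:
(1/ρ)|∂P/∂n| = fV + V²/R  →  V² + fR·V − fR·V_g = 0
With fR = 1.31×10⁻⁴ × 699×10³ m = 91.6 m/s:
V = [−fR + √((fR)² + 4 fR V_g)]/2 = [−91.6 + √(91.6² + 4×91.6×38.9)]/2 = 29.5 m/s
Subgeostrophic (V < V_g = 38.9 m/s), as expected around a low.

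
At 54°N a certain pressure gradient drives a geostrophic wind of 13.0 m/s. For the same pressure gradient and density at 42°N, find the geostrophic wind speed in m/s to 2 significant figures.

16 m/s

With the same pressure gradient and density, V_g ∝ 1/f ∝ 1/sin φ.
V₂ = V₁ · sin φ₁ / sin φ₂ = 13.0 × sin 54° / sin 42°
V₂ = 13.0 × 0.8090/0.6691 = 16 m/s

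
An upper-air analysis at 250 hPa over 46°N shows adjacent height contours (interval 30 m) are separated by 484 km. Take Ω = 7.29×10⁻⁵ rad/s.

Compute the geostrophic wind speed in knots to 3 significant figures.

Coriolis parameter at 46°N:
f = 2Ω sin φ = 2 × 7.29×10⁻⁵ × sin 46° = 1.05×10⁻⁴ s⁻¹
Height gradient: |∂Z/∂n| = 30 m / 484000 m = 6.20×10⁻⁵
On a pressure surface, geostrophic balance gives V_g = (g/f)|∂Z/∂n|:
V_g = 9.81 × 6.20×10⁻⁵ / 1.05×10⁻⁴ = 5.80 m/s
Converting: 5.80 m/s × 1.944 = 11.3 knots

11.3 knots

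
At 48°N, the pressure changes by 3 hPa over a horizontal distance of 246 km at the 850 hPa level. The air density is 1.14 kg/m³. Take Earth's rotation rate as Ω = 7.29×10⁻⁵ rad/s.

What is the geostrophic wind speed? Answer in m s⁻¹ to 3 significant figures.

Coriolis parameter at 48°N:
f = 2Ω sin φ = 2 × 7.29×10⁻⁵ × sin 48° = 1.08×10⁻⁴ s⁻¹
Pressure gradient: |∂P/∂n| = 300 Pa / 246000 m = 1.22×10⁻³ Pa/m
Geostrophic balance (pressure-gradient force = Coriolis force):
V_g = (1/(fρ)) |∂P/∂n| = 1.22×10⁻³ / (1.08×10⁻⁴ × 1.14) = 9.87 m/s

9.87 m s⁻¹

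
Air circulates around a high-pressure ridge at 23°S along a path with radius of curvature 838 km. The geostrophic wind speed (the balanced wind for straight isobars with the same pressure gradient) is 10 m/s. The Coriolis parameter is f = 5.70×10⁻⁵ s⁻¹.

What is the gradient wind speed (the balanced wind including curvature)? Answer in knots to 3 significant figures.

27.7 knots

Around a high, pressure-gradient force acts outward with centrifugal, so Coriolis balances both:
fV = (1/ρ)|∂P/∂n| + V²/R  →  V² − fR·V + fR·V_g = 0
With fR = 5.70×10⁻⁵ × 838×10³ m = 47.8 m/s:
V = [fR − √((fR)² − 4 fR V_g)]/2 = [47.8 − √(47.8² − 4×47.8×10)]/2 = 14.3 m/s
Supergeostrophic (V > V_g = 10 m/s), as expected around a high.
Converting: 14.3 m/s × 1.944 = 27.7 knots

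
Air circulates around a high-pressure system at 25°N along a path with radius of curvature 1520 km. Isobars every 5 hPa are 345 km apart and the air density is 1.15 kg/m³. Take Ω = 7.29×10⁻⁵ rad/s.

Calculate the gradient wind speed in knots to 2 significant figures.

Coriolis parameter at 25°N:
f = 2Ω sin φ = 2 × 7.29×10⁻⁵ × sin 25° = 6.16×10⁻⁵ s⁻¹
Pressure gradient: |∂P/∂n| = 500 Pa / 345000 m = 1.45×10⁻³ Pa/m
Geostrophic speed: V_g = |∂P/∂n|/(fρ) = 1.45×10⁻³/(6.16×10⁻⁵ × 1.15) = 20.5 m/s
Around a high, pressure-gradient force acts outward with centrifugal, so Coriolis balances both:
fV = (1/ρ)|∂P/∂n| + V²/R  →  V² − fR·V + fR·V_g = 0
With fR = 6.16×10⁻⁵ × 1520×10³ m = 93.7 m/s:
V = [fR − √((fR)² − 4 fR V_g)]/2 = [93.7 − √(93.7² − 4×93.7×20.5)]/2 = 30.2 m/s
Supergeostrophic (V > V_g = 20.5 m/s), as expected around a high.
Converting: 30.2 m/s × 1.944 = 59 knots

59 knots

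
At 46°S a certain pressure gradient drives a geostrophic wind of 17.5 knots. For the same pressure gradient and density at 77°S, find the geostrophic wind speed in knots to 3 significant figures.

With the same pressure gradient and density, V_g ∝ 1/f ∝ 1/sin φ.
V₂ = V₁ · sin φ₁ / sin φ₂ = 17.5 × sin 46° / sin 77°
V₂ = 17.5 × 0.7193/0.9744 = 12.9 knots

12.9 knots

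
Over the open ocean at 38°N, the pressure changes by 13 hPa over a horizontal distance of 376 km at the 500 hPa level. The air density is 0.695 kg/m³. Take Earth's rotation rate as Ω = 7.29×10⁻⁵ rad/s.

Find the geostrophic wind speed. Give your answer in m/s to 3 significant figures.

55.4 m/s

Coriolis parameter at 38°N:
f = 2Ω sin φ = 2 × 7.29×10⁻⁵ × sin 38° = 8.98×10⁻⁵ s⁻¹
Pressure gradient: |∂P/∂n| = 1300 Pa / 376000 m = 3.46×10⁻³ Pa/m
Geostrophic balance (pressure-gradient force = Coriolis force):
V_g = (1/(fρ)) |∂P/∂n| = 3.46×10⁻³ / (8.98×10⁻⁵ × 0.695) = 55.4 m/s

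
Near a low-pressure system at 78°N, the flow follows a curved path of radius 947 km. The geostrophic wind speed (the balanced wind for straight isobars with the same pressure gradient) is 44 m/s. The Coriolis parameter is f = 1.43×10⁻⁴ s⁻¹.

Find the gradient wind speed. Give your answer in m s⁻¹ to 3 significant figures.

35.0 m s⁻¹

Around a low, centrifugal force acts outward with Coriolis, so pressure-gradient force balances both:
(1/ρ)|∂P/∂n| = fV + V²/R  →  V² + fR·V − fR·V_g = 0
With fR = 1.43×10⁻⁴ × 947×10³ m = 135 m/s:
V = [−fR + √((fR)² + 4 fR V_g)]/2 = [−135 + √(135² + 4×135×44)]/2 = 35 m/s
Subgeostrophic (V < V_g = 44 m/s), as expected around a low.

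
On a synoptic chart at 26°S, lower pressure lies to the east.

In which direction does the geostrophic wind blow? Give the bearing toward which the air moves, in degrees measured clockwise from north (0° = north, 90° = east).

The pressure-gradient force points toward the east (bearing 090°).
Geostrophic balance: in the Southern Hemisphere the Coriolis force deflects motion to the left, so the geostrophic wind blows 90° to the left of the pressure-gradient force (low pressure on the right).
Rotating 090° by 90° counterclockwise gives 000° — the wind blows toward the north.

000°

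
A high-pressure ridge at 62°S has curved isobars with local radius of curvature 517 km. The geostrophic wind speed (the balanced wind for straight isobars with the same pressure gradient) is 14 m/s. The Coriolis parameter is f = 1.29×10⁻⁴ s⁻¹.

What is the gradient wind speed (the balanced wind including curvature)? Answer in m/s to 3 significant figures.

Around a high, pressure-gradient force acts outward with centrifugal, so Coriolis balances both:
fV = (1/ρ)|∂P/∂n| + V²/R  →  V² − fR·V + fR·V_g = 0
With fR = 1.29×10⁻⁴ × 517×10³ m = 66.7 m/s:
V = [fR − √((fR)² − 4 fR V_g)]/2 = [66.7 − √(66.7² − 4×66.7×14)]/2 = 20 m/s
Supergeostrophic (V > V_g = 14 m/s), as expected around a high.

20.0 m/s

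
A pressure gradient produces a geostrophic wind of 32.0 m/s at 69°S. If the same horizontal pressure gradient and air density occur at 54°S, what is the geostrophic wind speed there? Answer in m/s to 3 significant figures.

With the same pressure gradient and density, V_g ∝ 1/f ∝ 1/sin φ.
V₂ = V₁ · sin φ₁ / sin φ₂ = 32.0 × sin 69° / sin 54°
V₂ = 32.0 × 0.9336/0.8090 = 36.9 m/s

36.9 m/s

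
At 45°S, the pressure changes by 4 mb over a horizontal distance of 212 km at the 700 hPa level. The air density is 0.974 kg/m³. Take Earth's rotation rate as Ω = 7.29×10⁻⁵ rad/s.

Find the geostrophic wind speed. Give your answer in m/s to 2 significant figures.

19 m/s

Coriolis parameter at 45°S:
f = 2Ω sin φ = 2 × 7.29×10⁻⁵ × sin 45° = 1.03×10⁻⁴ s⁻¹
Pressure gradient: |∂P/∂n| = 400 Pa / 212000 m = 1.89×10⁻³ Pa/m
Geostrophic balance (pressure-gradient force = Coriolis force):
V_g = (1/(fρ)) |∂P/∂n| = 1.89×10⁻³ / (1.03×10⁻⁴ × 0.974) = 18.8 m/s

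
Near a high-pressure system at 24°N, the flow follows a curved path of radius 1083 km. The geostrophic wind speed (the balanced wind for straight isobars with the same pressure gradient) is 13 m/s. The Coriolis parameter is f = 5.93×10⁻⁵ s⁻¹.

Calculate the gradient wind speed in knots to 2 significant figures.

35 knots

Around a high, pressure-gradient force acts outward with centrifugal, so Coriolis balances both:
fV = (1/ρ)|∂P/∂n| + V²/R  →  V² − fR·V + fR·V_g = 0
With fR = 5.93×10⁻⁵ × 1083×10³ m = 64.2 m/s:
V = [fR − √((fR)² − 4 fR V_g)]/2 = [64.2 − √(64.2² − 4×64.2×13)]/2 = 18.1 m/s
Supergeostrophic (V > V_g = 13 m/s), as expected around a high.
Converting: 18.1 m/s × 1.944 = 35 knots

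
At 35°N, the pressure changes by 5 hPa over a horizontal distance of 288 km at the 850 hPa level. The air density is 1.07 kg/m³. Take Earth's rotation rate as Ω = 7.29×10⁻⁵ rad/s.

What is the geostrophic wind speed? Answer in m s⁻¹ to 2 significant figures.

19 m s⁻¹

Coriolis parameter at 35°N:
f = 2Ω sin φ = 2 × 7.29×10⁻⁵ × sin 35° = 8.36×10⁻⁵ s⁻¹
Pressure gradient: |∂P/∂n| = 500 Pa / 288000 m = 1.74×10⁻³ Pa/m
Geostrophic balance (pressure-gradient force = Coriolis force):
V_g = (1/(fρ)) |∂P/∂n| = 1.74×10⁻³ / (8.36×10⁻⁵ × 1.07) = 19.4 m/s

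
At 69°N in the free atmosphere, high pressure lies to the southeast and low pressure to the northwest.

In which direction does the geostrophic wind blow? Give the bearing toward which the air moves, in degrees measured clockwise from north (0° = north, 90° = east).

045°

The pressure-gradient force points toward the northwest (bearing 315°).
Geostrophic balance: in the Northern Hemisphere the Coriolis force deflects motion to the right, so the geostrophic wind blows 90° to the right of the pressure-gradient force (low pressure on the left).
Rotating 315° by 90° clockwise gives 045° — the wind blows toward the northeast.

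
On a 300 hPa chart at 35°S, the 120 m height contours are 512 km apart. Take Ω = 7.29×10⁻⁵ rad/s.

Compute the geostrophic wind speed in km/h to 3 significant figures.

Coriolis parameter at 35°S:
f = 2Ω sin φ = 2 × 7.29×10⁻⁵ × sin 35° = 8.36×10⁻⁵ s⁻¹
Height gradient: |∂Z/∂n| = 120 m / 512000 m = 2.34×10⁻⁴
On a pressure surface, geostrophic balance gives V_g = (g/f)|∂Z/∂n|:
V_g = 9.81 × 2.34×10⁻⁴ / 8.36×10⁻⁵ = 27.5 m/s
Converting: 27.5 m/s × 3.6 = 99.0 km/h

99.0 km/h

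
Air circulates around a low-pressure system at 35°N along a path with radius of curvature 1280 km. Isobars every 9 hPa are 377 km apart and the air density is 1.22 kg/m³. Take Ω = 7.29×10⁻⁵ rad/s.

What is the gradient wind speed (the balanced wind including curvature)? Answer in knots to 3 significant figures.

Coriolis parameter at 35°N:
f = 2Ω sin φ = 2 × 7.29×10⁻⁵ × sin 35° = 8.36×10⁻⁵ s⁻¹
Pressure gradient: |∂P/∂n| = 900 Pa / 377000 m = 2.39×10⁻³ Pa/m
Geostrophic speed: V_g = |∂P/∂n|/(fρ) = 2.39×10⁻³/(8.36×10⁻⁵ × 1.22) = 23.4 m/s
Around a low, centrifugal force acts outward with Coriolis, so pressure-gradient force balances both:
(1/ρ)|∂P/∂n| = fV + V²/R  →  V² + fR·V − fR·V_g = 0
With fR = 8.36×10⁻⁵ × 1280×10³ m = 107 m/s:
V = [−fR + √((fR)² + 4 fR V_g)]/2 = [−107 + √(107² + 4×107×23.4)]/2 = 19.8 m/s
Subgeostrophic (V < V_g = 23.4 m/s), as expected around a low.
Converting: 19.8 m/s × 1.944 = 38.4 knots

38.4 knots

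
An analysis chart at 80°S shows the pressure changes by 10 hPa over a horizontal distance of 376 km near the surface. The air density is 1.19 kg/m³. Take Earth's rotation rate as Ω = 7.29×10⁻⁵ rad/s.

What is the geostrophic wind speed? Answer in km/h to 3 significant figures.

Coriolis parameter at 80°S:
f = 2Ω sin φ = 2 × 7.29×10⁻⁵ × sin 80° = 1.44×10⁻⁴ s⁻¹
Pressure gradient: |∂P/∂n| = 1000 Pa / 376000 m = 2.66×10⁻³ Pa/m
Geostrophic balance (pressure-gradient force = Coriolis force):
V_g = (1/(fρ)) |∂P/∂n| = 2.66×10⁻³ / (1.44×10⁻⁴ × 1.19) = 15.6 m/s
Converting: 15.6 m/s × 3.6 = 56.0 km/h

56.0 km/h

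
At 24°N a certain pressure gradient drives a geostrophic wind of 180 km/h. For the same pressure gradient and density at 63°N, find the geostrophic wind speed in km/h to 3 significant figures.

With the same pressure gradient and density, V_g ∝ 1/f ∝ 1/sin φ.
V₂ = V₁ · sin φ₁ / sin φ₂ = 180 × sin 24° / sin 63°
V₂ = 180 × 0.4067/0.8910 = 82.2 km/h

82.2 km/h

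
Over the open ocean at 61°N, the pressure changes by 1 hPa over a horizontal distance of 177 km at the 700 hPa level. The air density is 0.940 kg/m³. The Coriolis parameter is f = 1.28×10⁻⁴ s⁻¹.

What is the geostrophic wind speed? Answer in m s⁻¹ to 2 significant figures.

Pressure gradient: |∂P/∂n| = 100 Pa / 177000 m = 5.65×10⁻⁴ Pa/m
Geostrophic balance (pressure-gradient force = Coriolis force):
V_g = (1/(fρ)) |∂P/∂n| = 5.65×10⁻⁴ / (1.28×10⁻⁴ × 0.940) = 4.70 m/s

4.7 m s⁻¹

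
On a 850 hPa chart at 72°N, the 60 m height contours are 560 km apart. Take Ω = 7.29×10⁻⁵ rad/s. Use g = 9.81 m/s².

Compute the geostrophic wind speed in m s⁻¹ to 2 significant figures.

7.6 m s⁻¹

Coriolis parameter at 72°N:
f = 2Ω sin φ = 2 × 7.29×10⁻⁵ × sin 72° = 1.39×10⁻⁴ s⁻¹
Height gradient: |∂Z/∂n| = 60 m / 560000 m = 1.07×10⁻⁴
On a pressure surface, geostrophic balance gives V_g = (g/f)|∂Z/∂n|:
V_g = 9.81 × 1.07×10⁻⁴ / 1.39×10⁻⁴ = 7.58 m/s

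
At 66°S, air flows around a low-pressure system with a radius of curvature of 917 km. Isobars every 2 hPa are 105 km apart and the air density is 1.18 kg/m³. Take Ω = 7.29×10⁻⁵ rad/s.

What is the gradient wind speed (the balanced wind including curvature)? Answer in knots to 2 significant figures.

Coriolis parameter at 66°S:
f = 2Ω sin φ = 2 × 7.29×10⁻⁵ × sin 66° = 1.33×10⁻⁴ s⁻¹
Pressure gradient: |∂P/∂n| = 200 Pa / 105000 m = 1.90×10⁻³ Pa/m
Geostrophic speed: V_g = |∂P/∂n|/(fρ) = 1.90×10⁻³/(1.33×10⁻⁴ × 1.18) = 12.1 m/s
Around a low, centrifugal force acts outward with Coriolis, so pressure-gradient force balances both:
(1/ρ)|∂P/∂n| = fV + V²/R  →  V² + fR·V − fR·V_g = 0
With fR = 1.33×10⁻⁴ × 917×10³ m = 122 m/s:
V = [−fR + √((fR)² + 4 fR V_g)]/2 = [−122 + √(122² + 4×122×12.1)]/2 = 11.1 m/s
Subgeostrophic (V < V_g = 12.1 m/s), as expected around a low.
Converting: 11.1 m/s × 1.944 = 22 knots

22 knots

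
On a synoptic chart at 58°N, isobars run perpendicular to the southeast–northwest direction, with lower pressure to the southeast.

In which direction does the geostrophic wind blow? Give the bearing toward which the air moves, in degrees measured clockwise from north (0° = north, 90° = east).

225°

The pressure-gradient force points toward the southeast (bearing 135°).
Geostrophic balance: in the Northern Hemisphere the Coriolis force deflects motion to the right, so the geostrophic wind blows 90° to the right of the pressure-gradient force (low pressure on the left).
Rotating 135° by 90° clockwise gives 225° — the wind blows toward the southwest.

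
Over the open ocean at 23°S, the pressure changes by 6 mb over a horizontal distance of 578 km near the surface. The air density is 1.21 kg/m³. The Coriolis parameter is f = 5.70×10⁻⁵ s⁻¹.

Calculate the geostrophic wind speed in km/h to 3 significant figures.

Pressure gradient: |∂P/∂n| = 600 Pa / 578000 m = 1.04×10⁻³ Pa/m
Geostrophic balance (pressure-gradient force = Coriolis force):
V_g = (1/(fρ)) |∂P/∂n| = 1.04×10⁻³ / (5.70×10⁻⁵ × 1.21) = 15.1 m/s
Converting: 15.1 m/s × 3.6 = 54.2 km/h

54.2 km/h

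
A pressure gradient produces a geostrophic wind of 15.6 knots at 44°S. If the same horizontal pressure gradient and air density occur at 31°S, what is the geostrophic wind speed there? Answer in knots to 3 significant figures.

21.0 knots

With the same pressure gradient and density, V_g ∝ 1/f ∝ 1/sin φ.
V₂ = V₁ · sin φ₁ / sin φ₂ = 15.6 × sin 44° / sin 31°
V₂ = 15.6 × 0.6947/0.5150 = 21.0 knots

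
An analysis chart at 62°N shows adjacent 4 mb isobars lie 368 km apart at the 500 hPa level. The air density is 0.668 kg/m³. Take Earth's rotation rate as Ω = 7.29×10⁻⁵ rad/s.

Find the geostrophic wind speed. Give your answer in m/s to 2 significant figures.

Coriolis parameter at 62°N:
f = 2Ω sin φ = 2 × 7.29×10⁻⁵ × sin 62° = 1.29×10⁻⁴ s⁻¹
Pressure gradient: |∂P/∂n| = 400 Pa / 368000 m = 1.09×10⁻³ Pa/m
Geostrophic balance (pressure-gradient force = Coriolis force):
V_g = (1/(fρ)) |∂P/∂n| = 1.09×10⁻³ / (1.29×10⁻⁴ × 0.668) = 12.6 m/s

13 m/s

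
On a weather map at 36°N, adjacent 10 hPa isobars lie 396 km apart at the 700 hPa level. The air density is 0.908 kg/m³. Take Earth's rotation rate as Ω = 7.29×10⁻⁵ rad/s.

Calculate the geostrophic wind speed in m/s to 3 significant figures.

32.5 m/s

Coriolis parameter at 36°N:
f = 2Ω sin φ = 2 × 7.29×10⁻⁵ × sin 36° = 8.57×10⁻⁵ s⁻¹
Pressure gradient: |∂P/∂n| = 1000 Pa / 396000 m = 2.53×10⁻³ Pa/m
Geostrophic balance (pressure-gradient force = Coriolis force):
V_g = (1/(fρ)) |∂P/∂n| = 2.53×10⁻³ / (8.57×10⁻⁵ × 0.908) = 32.5 m/s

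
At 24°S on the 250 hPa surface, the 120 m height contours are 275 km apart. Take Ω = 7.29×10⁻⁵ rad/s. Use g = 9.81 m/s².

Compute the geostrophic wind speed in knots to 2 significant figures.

Coriolis parameter at 24°S:
f = 2Ω sin φ = 2 × 7.29×10⁻⁵ × sin 24° = 5.93×10⁻⁵ s⁻¹
Height gradient: |∂Z/∂n| = 120 m / 275000 m = 4.36×10⁻⁴
On a pressure surface, geostrophic balance gives V_g = (g/f)|∂Z/∂n|:
V_g = 9.81 × 4.36×10⁻⁴ / 5.93×10⁻⁵ = 72.2 m/s
Converting: 72.2 m/s × 1.944 = 140 knots

140 knots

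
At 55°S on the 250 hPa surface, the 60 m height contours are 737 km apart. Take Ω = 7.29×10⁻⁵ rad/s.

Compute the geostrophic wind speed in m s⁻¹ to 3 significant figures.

Coriolis parameter at 55°S:
f = 2Ω sin φ = 2 × 7.29×10⁻⁵ × sin 55° = 1.19×10⁻⁴ s⁻¹
Height gradient: |∂Z/∂n| = 60 m / 737000 m = 8.14×10⁻⁵
On a pressure surface, geostrophic balance gives V_g = (g/f)|∂Z/∂n|:
V_g = 9.81 × 8.14×10⁻⁵ / 1.19×10⁻⁴ = 6.69 m/s

6.69 m s⁻¹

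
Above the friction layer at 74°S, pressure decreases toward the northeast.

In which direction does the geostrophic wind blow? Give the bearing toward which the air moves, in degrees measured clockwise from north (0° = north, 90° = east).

315°

The pressure-gradient force points toward the northeast (bearing 045°).
Geostrophic balance: in the Southern Hemisphere the Coriolis force deflects motion to the left, so the geostrophic wind blows 90° to the left of the pressure-gradient force (low pressure on the right).
Rotating 045° by 90° counterclockwise gives 315° — the wind blows toward the northwest.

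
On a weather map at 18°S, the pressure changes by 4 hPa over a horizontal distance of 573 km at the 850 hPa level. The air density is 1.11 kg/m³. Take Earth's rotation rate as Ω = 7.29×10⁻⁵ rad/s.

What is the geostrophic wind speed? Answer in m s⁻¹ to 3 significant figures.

14.0 m s⁻¹

Coriolis parameter at 18°S:
f = 2Ω sin φ = 2 × 7.29×10⁻⁵ × sin 18° = 4.51×10⁻⁵ s⁻¹
Pressure gradient: |∂P/∂n| = 400 Pa / 573000 m = 6.98×10⁻⁴ Pa/m
Geostrophic balance (pressure-gradient force = Coriolis force):
V_g = (1/(fρ)) |∂P/∂n| = 6.98×10⁻⁴ / (4.51×10⁻⁵ × 1.11) = 14.0 m/s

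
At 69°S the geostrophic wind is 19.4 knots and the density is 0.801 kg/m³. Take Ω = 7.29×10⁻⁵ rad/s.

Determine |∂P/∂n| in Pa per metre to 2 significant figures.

Coriolis parameter at 69°S:
f = 2Ω sin φ = 2 × 7.29×10⁻⁵ × sin 69° = 1.36×10⁻⁴ s⁻¹
Wind speed in SI: 19.4 knots = 9.98 m/s
Geostrophic balance rearranged: |∂P/∂n| = f ρ V_g
|∂P/∂n| = 1.36×10⁻⁴ × 0.801 × 9.98 = 1.09×10⁻³ Pa/m

1.1×10⁻³ Pa/m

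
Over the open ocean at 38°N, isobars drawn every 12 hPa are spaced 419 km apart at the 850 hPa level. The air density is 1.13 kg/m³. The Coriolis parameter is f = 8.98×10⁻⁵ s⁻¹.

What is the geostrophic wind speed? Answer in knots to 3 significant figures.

54.9 knots

Pressure gradient: |∂P/∂n| = 1200 Pa / 419000 m = 2.86×10⁻³ Pa/m
Geostrophic balance (pressure-gradient force = Coriolis force):
V_g = (1/(fρ)) |∂P/∂n| = 2.86×10⁻³ / (8.98×10⁻⁵ × 1.13) = 28.2 m/s
Converting: 28.2 m/s × 1.944 = 54.9 knots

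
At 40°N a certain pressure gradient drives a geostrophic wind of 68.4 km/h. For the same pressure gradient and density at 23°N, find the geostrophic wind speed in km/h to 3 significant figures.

With the same pressure gradient and density, V_g ∝ 1/f ∝ 1/sin φ.
V₂ = V₁ · sin φ₁ / sin φ₂ = 68.4 × sin 40° / sin 23°
V₂ = 68.4 × 0.6428/0.3907 = 113 km/h

113 km/h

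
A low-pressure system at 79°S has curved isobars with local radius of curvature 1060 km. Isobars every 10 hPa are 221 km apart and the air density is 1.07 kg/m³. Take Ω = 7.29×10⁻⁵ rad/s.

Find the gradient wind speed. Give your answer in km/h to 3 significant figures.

91.2 km/h

Coriolis parameter at 79°S:
f = 2Ω sin φ = 2 × 7.29×10⁻⁵ × sin 79° = 1.43×10⁻⁴ s⁻¹
Pressure gradient: |∂P/∂n| = 1000 Pa / 221000 m = 4.52×10⁻³ Pa/m
Geostrophic speed: V_g = |∂P/∂n|/(fρ) = 4.52×10⁻³/(1.43×10⁻⁴ × 1.07) = 29.5 m/s
Around a low, centrifugal force acts outward with Coriolis, so pressure-gradient force balances both:
(1/ρ)|∂P/∂n| = fV + V²/R  →  V² + fR·V − fR·V_g = 0
With fR = 1.43×10⁻⁴ × 1060×10³ m = 152 m/s:
V = [−fR + √((fR)² + 4 fR V_g)]/2 = [−152 + √(152² + 4×152×29.5)]/2 = 25.3 m/s
Subgeostrophic (V < V_g = 29.5 m/s), as expected around a low.
Converting: 25.3 m/s × 3.6 = 91.2 km/h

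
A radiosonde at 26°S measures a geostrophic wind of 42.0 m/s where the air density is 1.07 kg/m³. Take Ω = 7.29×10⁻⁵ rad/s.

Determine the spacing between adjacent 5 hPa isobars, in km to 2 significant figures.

Coriolis parameter at 26°S:
f = 2Ω sin φ = 2 × 7.29×10⁻⁵ × sin 26° = 6.39×10⁻⁵ s⁻¹
Geostrophic balance rearranged: |∂P/∂n| = f ρ V_g
|∂P/∂n| = 6.39×10⁻⁵ × 1.07 × 42.0 = 2.87×10⁻³ Pa/m
Isobar spacing: Δn = ΔP/|∂P/∂n| = 500 Pa / 2.87×10⁻³ Pa/m = 174075 m ≈ 170 km

170 km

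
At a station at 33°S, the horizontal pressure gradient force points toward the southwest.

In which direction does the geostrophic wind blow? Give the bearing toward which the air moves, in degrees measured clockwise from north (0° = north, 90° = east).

135°

The pressure-gradient force points toward the southwest (bearing 225°).
Geostrophic balance: in the Southern Hemisphere the Coriolis force deflects motion to the left, so the geostrophic wind blows 90° to the left of the pressure-gradient force (low pressure on the right).
Rotating 225° by 90° counterclockwise gives 135° — the wind blows toward the southeast.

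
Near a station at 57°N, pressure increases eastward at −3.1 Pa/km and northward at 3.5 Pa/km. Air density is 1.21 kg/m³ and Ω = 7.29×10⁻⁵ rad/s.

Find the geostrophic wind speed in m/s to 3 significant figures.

Coriolis parameter at 57°N:
f = 2Ω sin φ = 2 × 7.29×10⁻⁵ × sin 57° = 1.22×10⁻⁴ s⁻¹
Component geostrophic relations (x east, y north):
u_g = −(1/(fρ)) ∂P/∂y,  v_g = (1/(fρ)) ∂P/∂x
u_g = −(3.5×10⁻³)/(1.22×10⁻⁴ × 1.21) = −23.7 m/s;  v_g = (−3.1×10⁻³)/(1.22×10⁻⁴ × 1.21) = −21.0 m/s
|V_g| = √(u_g² + v_g²) = 31.6 m/s

31.6 m/s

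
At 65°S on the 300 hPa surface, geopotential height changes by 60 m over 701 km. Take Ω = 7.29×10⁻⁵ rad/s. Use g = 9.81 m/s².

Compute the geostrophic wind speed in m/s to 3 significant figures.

6.35 m/s

Coriolis parameter at 65°S:
f = 2Ω sin φ = 2 × 7.29×10⁻⁵ × sin 65° = 1.32×10⁻⁴ s⁻¹
Height gradient: |∂Z/∂n| = 60 m / 701000 m = 8.56×10⁻⁵
On a pressure surface, geostrophic balance gives V_g = (g/f)|∂Z/∂n|:
V_g = 9.81 × 8.56×10⁻⁵ / 1.32×10⁻⁴ = 6.35 m/s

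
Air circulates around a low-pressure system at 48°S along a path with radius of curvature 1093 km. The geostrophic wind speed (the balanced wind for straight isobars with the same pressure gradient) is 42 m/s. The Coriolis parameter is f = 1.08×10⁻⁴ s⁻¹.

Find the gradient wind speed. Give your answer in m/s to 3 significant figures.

32.9 m/s

Around a low, centrifugal force acts outward with Coriolis, so pressure-gradient force balances both:
(1/ρ)|∂P/∂n| = fV + V²/R  →  V² + fR·V − fR·V_g = 0
With fR = 1.08×10⁻⁴ × 1093×10³ m = 118 m/s:
V = [−fR + √((fR)² + 4 fR V_g)]/2 = [−118 + √(118² + 4×118×42)]/2 = 32.9 m/s
Subgeostrophic (V < V_g = 42 m/s), as expected around a low.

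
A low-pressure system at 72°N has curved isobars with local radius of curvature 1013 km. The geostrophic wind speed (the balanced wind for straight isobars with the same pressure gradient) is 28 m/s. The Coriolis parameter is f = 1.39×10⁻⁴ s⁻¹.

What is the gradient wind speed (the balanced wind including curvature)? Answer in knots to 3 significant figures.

Around a low, centrifugal force acts outward with Coriolis, so pressure-gradient force balances both:
(1/ρ)|∂P/∂n| = fV + V²/R  →  V² + fR·V − fR·V_g = 0
With fR = 1.39×10⁻⁴ × 1013×10³ m = 141 m/s:
V = [−fR + √((fR)² + 4 fR V_g)]/2 = [−141 + √(141² + 4×141×28)]/2 = 23.9 m/s
Subgeostrophic (V < V_g = 28 m/s), as expected around a low.
Converting: 23.9 m/s × 1.944 = 46.5 knots

46.5 knots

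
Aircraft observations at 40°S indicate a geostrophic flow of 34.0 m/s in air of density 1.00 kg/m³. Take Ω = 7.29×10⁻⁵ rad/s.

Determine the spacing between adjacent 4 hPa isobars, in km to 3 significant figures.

126 km

Coriolis parameter at 40°S:
f = 2Ω sin φ = 2 × 7.29×10⁻⁵ × sin 40° = 9.37×10⁻⁵ s⁻¹
Geostrophic balance rearranged: |∂P/∂n| = f ρ V_g
|∂P/∂n| = 9.37×10⁻⁵ × 1.00 × 34.0 = 3.19×10⁻³ Pa/m
Isobar spacing: Δn = ΔP/|∂P/∂n| = 400 Pa / 3.19×10⁻³ Pa/m = 125532 m ≈ 126 km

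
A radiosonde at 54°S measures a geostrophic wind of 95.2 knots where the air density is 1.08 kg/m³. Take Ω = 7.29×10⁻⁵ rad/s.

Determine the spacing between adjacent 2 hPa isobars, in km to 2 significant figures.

Coriolis parameter at 54°S:
f = 2Ω sin φ = 2 × 7.29×10⁻⁵ × sin 54° = 1.18×10⁻⁴ s⁻¹
Wind speed in SI: 95.2 knots = 49.0 m/s
Geostrophic balance rearranged: |∂P/∂n| = f ρ V_g
|∂P/∂n| = 1.18×10⁻⁴ × 1.08 × 49.0 = 6.24×10⁻³ Pa/m
Isobar spacing: Δn = ΔP/|∂P/∂n| = 200 Pa / 6.24×10⁻³ Pa/m = 32056 m ≈ 32 km

32 km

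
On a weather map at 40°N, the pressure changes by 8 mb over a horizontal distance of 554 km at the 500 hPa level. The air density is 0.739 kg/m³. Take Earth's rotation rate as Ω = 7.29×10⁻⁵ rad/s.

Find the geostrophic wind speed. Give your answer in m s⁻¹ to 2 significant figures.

21 m s⁻¹

Coriolis parameter at 40°N:
f = 2Ω sin φ = 2 × 7.29×10⁻⁵ × sin 40° = 9.37×10⁻⁵ s⁻¹
Pressure gradient: |∂P/∂n| = 800 Pa / 554000 m = 1.44×10⁻³ Pa/m
Geostrophic balance (pressure-gradient force = Coriolis force):
V_g = (1/(fρ)) |∂P/∂n| = 1.44×10⁻³ / (9.37×10⁻⁵ × 0.739) = 20.9 m/s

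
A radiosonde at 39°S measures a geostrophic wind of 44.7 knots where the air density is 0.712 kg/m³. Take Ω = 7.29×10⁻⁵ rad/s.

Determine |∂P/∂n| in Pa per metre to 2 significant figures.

1.5×10⁻³ Pa/m

Coriolis parameter at 39°S:
f = 2Ω sin φ = 2 × 7.29×10⁻⁵ × sin 39° = 9.18×10⁻⁵ s⁻¹
Wind speed in SI: 44.7 knots = 23.0 m/s
Geostrophic balance rearranged: |∂P/∂n| = f ρ V_g
|∂P/∂n| = 9.18×10⁻⁵ × 0.712 × 23.0 = 1.50×10⁻³ Pa/m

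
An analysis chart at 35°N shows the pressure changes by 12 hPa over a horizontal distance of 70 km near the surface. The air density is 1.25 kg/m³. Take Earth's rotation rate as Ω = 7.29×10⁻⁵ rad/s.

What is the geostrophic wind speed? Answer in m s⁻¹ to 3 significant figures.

164 m s⁻¹

Coriolis parameter at 35°N:
f = 2Ω sin φ = 2 × 7.29×10⁻⁵ × sin 35° = 8.36×10⁻⁵ s⁻¹
Pressure gradient: |∂P/∂n| = 1200 Pa / 70000 m = 1.71×10⁻² Pa/m
Geostrophic balance (pressure-gradient force = Coriolis force):
V_g = (1/(fρ)) |∂P/∂n| = 1.71×10⁻² / (8.36×10⁻⁵ × 1.25) = 164 m/s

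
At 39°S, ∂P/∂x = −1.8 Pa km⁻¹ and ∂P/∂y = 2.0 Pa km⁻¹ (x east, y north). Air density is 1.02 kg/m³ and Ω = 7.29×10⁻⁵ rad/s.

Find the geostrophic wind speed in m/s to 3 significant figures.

Coriolis parameter at 39°S:
f = 2Ω sin φ = 2 × 7.29×10⁻⁵ × sin 39° = 9.18×10⁻⁵ s⁻¹
In the Southern Hemisphere f is negative: f = −9.18×10⁻⁵ s⁻¹.
Component geostrophic relations (x east, y north):
u_g = −(1/(fρ)) ∂P/∂y,  v_g = (1/(fρ)) ∂P/∂x
u_g = −(2.0×10⁻³)/(−9.18×10⁻⁵ × 1.02) = 21.4 m/s;  v_g = (−1.8×10⁻³)/(−9.18×10⁻⁵ × 1.02) = 19.2 m/s
|V_g| = √(u_g² + v_g²) = 28.8 m/s

28.8 m/s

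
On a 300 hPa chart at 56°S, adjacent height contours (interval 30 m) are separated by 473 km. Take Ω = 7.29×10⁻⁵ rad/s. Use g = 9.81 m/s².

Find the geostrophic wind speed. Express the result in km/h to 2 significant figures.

19 km/h

Coriolis parameter at 56°S:
f = 2Ω sin φ = 2 × 7.29×10⁻⁵ × sin 56° = 1.21×10⁻⁴ s⁻¹
Height gradient: |∂Z/∂n| = 30 m / 473000 m = 6.34×10⁻⁵
On a pressure surface, geostrophic balance gives V_g = (g/f)|∂Z/∂n|:
V_g = 9.81 × 6.34×10⁻⁵ / 1.21×10⁻⁴ = 5.15 m/s
Converting: 5.15 m/s × 3.6 = 19 km/h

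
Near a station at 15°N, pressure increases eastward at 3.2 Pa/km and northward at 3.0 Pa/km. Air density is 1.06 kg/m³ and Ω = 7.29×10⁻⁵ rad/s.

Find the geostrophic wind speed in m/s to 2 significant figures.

110 m/s

Coriolis parameter at 15°N:
f = 2Ω sin φ = 2 × 7.29×10⁻⁵ × sin 15° = 3.77×10⁻⁵ s⁻¹
Component geostrophic relations (x east, y north):
u_g = −(1/(fρ)) ∂P/∂y,  v_g = (1/(fρ)) ∂P/∂x
u_g = −(3.0×10⁻³)/(3.77×10⁻⁵ × 1.06) = −75.0 m/s;  v_g = (3.2×10⁻³)/(3.77×10⁻⁵ × 1.06) = 80.0 m/s
|V_g| = √(u_g² + v_g²) = 110 m/s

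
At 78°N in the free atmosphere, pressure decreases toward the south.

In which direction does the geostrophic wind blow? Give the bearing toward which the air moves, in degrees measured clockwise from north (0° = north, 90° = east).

The pressure-gradient force points toward the south (bearing 180°).
Geostrophic balance: in the Northern Hemisphere the Coriolis force deflects motion to the right, so the geostrophic wind blows 90° to the right of the pressure-gradient force (low pressure on the left).
Rotating 180° by 90° clockwise gives 270° — the wind blows toward the west.

270°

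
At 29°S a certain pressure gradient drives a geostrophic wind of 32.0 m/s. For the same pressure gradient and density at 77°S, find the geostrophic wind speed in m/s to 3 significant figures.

With the same pressure gradient and density, V_g ∝ 1/f ∝ 1/sin φ.
V₂ = V₁ · sin φ₁ / sin φ₂ = 32.0 × sin 29° / sin 77°
V₂ = 32.0 × 0.4848/0.9744 = 15.9 m/s

15.9 m/s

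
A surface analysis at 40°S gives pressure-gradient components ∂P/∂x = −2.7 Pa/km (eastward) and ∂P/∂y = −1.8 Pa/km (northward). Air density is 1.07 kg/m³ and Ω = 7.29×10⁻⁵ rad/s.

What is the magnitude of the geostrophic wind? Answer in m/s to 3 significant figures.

32.4 m/s

Coriolis parameter at 40°S:
f = 2Ω sin φ = 2 × 7.29×10⁻⁵ × sin 40° = 9.37×10⁻⁵ s⁻¹
In the Southern Hemisphere f is negative: f = −9.37×10⁻⁵ s⁻¹.
Component geostrophic relations (x east, y north):
u_g = −(1/(fρ)) ∂P/∂y,  v_g = (1/(fρ)) ∂P/∂x
u_g = −(−1.8×10⁻³)/(−9.37×10⁻⁵ × 1.07) = −17.9 m/s;  v_g = (−2.7×10⁻³)/(−9.37×10⁻⁵ × 1.07) = 26.9 m/s
|V_g| = √(u_g² + v_g²) = 32.4 m/s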